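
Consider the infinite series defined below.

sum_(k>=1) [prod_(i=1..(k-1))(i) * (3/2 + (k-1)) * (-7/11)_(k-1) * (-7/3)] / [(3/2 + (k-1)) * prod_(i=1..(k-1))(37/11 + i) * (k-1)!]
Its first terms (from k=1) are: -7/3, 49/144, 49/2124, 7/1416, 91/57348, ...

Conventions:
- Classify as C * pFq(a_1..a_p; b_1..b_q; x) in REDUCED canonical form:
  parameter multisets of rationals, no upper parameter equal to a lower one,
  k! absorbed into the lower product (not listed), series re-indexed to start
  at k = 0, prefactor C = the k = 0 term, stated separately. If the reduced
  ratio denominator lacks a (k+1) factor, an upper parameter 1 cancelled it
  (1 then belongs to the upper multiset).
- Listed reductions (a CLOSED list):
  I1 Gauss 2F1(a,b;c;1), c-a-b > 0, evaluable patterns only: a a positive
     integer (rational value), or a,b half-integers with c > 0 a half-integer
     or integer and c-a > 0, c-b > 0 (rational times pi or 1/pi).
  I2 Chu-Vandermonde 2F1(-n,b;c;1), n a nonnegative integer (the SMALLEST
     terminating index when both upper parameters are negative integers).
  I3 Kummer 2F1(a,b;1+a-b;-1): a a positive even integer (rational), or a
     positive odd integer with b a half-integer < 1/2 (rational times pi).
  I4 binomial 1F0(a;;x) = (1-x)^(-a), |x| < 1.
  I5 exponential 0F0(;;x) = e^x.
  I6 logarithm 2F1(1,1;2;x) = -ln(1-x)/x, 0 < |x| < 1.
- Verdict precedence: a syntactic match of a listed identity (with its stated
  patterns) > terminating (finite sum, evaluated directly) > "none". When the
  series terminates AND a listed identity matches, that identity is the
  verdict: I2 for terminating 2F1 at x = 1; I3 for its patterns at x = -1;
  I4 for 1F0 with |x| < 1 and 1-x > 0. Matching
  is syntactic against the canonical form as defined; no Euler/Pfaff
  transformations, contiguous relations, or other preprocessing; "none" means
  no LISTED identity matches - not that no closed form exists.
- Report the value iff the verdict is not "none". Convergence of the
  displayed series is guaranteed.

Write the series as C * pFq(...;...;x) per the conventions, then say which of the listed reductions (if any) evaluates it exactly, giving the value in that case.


Canonical form: C = -7/3 times 2F1 with upper {-7/11, 1}, lower {48/11}, x = 1. Verdict: this is Gauss's theorem (I1) (x = 1: the Gamma ratio telescopes since c-a-b = 4 > 0 and a = 1 in Z>0). Value: -259/132.

Structural cue: t_0 being -7/3, the running product (C = -7/3, x = 1) telescopes to a rising factorial.
Ratio: r(k) = 1 * (k-7/11) (k+1) / [(k+48/11) (k+1)] - poly over poly, x = 1 from leading terms; C = -7/3 at k = 0.


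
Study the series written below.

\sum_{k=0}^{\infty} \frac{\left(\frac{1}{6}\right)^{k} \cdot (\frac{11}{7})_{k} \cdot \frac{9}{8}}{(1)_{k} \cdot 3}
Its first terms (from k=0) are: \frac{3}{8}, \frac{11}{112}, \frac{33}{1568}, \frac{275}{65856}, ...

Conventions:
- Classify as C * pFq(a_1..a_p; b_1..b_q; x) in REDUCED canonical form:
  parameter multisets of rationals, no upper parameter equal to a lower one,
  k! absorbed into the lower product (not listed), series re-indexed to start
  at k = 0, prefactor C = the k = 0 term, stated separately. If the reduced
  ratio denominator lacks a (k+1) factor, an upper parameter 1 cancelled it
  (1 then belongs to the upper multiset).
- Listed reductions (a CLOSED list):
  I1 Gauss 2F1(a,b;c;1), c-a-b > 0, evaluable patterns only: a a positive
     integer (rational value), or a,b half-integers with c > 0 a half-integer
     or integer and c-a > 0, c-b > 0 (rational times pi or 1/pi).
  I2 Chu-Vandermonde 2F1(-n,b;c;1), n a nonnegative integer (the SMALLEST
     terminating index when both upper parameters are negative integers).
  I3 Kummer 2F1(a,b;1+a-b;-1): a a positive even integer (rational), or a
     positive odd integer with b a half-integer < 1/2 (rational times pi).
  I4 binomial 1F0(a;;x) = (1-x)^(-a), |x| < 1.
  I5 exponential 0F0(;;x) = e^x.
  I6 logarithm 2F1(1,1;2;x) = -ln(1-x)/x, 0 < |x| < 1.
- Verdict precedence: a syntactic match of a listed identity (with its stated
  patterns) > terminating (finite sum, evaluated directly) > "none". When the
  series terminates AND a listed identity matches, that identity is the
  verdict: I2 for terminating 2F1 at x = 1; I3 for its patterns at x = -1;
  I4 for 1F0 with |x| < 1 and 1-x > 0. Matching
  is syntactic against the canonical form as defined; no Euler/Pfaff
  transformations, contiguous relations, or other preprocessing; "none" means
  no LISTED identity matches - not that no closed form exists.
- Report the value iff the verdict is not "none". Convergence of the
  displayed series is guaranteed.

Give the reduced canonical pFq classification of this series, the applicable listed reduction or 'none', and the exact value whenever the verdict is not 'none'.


At argument \frac{1}{6}: a 1F0 with upper {\frac{11}{7}}, lower {-}, scaled by C = \frac{3}{8}. Verdict at x = \frac{1}{6}: the I4 binomial reduction matches (the 1F0 binomial series: exponent -11/7, x = \frac{1}{6}). Its exact value is \frac{3}{8} \cdot \left(\frac{5}{6}\right)^{-\frac{11}{7}}.

Key observation: with t_0 = \frac{3}{8}, the constant factors (C = 3/8) combine into one prefactor.
Adjacent-term ratio: r(k) = \frac{1}{6} * (k+\frac{11}{7}) / [(k+1)] - rational; roots negated = parameters, x = \frac{1}{6}, C = \frac{3}{8}.


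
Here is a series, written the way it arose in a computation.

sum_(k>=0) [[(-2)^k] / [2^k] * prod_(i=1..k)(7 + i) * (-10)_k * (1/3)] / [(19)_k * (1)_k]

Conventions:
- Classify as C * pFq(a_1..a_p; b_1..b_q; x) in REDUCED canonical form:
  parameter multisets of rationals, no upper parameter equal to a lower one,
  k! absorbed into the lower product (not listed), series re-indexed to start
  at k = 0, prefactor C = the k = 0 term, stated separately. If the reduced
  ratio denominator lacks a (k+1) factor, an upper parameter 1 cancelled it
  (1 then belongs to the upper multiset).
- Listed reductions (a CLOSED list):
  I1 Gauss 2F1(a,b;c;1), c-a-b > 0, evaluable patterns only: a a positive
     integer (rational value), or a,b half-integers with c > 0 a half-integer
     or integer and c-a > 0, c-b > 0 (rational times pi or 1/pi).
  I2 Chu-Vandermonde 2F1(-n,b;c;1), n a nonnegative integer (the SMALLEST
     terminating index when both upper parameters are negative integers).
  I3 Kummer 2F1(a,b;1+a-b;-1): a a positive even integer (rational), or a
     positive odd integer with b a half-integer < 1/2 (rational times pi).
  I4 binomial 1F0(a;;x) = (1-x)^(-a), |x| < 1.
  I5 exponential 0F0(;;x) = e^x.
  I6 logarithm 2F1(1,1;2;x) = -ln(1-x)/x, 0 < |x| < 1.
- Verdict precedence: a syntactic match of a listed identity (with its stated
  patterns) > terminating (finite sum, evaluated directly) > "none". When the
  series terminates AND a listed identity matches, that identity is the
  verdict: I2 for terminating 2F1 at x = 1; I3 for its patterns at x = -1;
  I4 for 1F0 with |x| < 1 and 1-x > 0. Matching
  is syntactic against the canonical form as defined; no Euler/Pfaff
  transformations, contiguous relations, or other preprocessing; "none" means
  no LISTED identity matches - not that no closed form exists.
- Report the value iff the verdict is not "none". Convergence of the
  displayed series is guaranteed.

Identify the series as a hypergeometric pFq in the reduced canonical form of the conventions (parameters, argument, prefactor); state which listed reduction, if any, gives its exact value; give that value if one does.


The series (x = -1) is 2F1: upper {-10, 8}, lower {19}, prefactor 1/3. Verdict: Kummer (I3) fires (x = -1; c = 19 equals 1+a-b for upper {-10, 8}: listed pattern). Exact value: 102/7.

Structural cue: from the first term 1/3: the two k-th powers (C = 1/3, x = -1) combine into one argument.
Term ratio: r(k) = (-1) * (k-10) (k+8) / [(k+19) (k+1)] - rational; roots negated = parameters, x = (-1), C = 1/3.


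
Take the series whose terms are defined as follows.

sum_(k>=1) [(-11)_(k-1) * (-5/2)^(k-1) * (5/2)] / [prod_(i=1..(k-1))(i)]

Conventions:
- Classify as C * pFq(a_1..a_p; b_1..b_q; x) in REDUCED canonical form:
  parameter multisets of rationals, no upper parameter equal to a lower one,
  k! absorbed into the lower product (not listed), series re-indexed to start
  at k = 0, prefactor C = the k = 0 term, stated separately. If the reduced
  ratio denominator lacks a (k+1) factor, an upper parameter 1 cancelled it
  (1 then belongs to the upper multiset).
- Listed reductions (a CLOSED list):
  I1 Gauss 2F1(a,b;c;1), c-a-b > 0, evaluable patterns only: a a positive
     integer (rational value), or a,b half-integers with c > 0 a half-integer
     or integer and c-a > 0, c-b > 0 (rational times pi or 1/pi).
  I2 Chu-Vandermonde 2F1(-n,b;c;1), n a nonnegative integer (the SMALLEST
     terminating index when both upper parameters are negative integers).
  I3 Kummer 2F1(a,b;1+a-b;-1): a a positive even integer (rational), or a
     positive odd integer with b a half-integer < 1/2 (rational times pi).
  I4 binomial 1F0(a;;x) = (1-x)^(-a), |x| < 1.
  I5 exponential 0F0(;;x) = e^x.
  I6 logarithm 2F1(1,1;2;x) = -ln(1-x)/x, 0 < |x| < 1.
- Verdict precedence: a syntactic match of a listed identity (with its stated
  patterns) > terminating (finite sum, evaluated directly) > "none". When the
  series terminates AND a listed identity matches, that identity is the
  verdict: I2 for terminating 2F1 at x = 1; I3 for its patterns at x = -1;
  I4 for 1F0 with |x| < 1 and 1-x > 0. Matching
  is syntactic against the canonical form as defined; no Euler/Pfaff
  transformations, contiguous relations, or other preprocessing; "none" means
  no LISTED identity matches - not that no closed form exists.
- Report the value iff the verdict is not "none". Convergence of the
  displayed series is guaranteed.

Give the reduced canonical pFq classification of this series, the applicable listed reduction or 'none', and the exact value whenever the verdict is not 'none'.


Canonical form: C = 5/2 times 1F0 with upper {-11}, lower {-}, x = -5/2. Verdict: terminating - no listed pattern fits, but -11 in the upper list cuts the series at k = 11; direct evaluation. Exact value: 9886633715/4096.

Key observation: x = (-5/2) and the product of the first k integers (prefactor 5/2) is k!.
Consecutive-term ratio: r(k) = (-5/2) * (k-11) / [(k+1)] - poly over poly, x = (-5/2) from leading terms; C = 5/2 at k = 0.


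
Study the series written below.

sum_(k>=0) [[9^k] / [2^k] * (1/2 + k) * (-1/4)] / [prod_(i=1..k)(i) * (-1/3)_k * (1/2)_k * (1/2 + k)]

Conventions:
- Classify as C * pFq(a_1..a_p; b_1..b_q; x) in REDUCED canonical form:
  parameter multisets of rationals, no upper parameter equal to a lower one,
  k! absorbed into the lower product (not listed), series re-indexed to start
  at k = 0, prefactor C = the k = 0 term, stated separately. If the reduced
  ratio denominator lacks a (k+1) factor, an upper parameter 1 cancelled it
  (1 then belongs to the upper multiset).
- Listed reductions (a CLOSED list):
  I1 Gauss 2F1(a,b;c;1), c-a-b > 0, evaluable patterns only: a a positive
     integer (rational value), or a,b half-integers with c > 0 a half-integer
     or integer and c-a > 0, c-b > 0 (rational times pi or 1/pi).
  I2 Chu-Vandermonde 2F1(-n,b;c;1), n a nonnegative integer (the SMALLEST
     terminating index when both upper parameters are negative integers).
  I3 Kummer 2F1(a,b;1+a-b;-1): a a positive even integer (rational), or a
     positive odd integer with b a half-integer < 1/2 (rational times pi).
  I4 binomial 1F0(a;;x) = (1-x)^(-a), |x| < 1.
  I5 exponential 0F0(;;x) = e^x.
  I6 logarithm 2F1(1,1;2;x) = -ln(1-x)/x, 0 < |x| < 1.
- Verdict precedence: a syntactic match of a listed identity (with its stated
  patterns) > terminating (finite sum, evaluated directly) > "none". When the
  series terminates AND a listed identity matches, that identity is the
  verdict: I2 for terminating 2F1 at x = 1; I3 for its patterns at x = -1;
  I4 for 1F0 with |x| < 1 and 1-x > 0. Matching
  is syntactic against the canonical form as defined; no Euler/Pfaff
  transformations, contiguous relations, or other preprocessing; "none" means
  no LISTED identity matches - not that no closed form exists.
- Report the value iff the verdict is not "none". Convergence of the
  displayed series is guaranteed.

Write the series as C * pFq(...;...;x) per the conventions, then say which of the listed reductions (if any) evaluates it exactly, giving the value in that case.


Classification (C = -1/4): 0F2 with upper {-}, lower {-1/3, 1/2}, argument x = 9/2. Verdict: none - at argument 9/2 the multisets {-} ; {-1/3, 1/2} match no listed identity.

First insight: with t_0 = -1/4, the product of the first k integers (C = -1/4, x = 9/2) is k!.
Ratio: r(k) = (9/2) * 1 / [(k-1/3) (k+1/2) (k+1)] ; factor over Q: parameters, x = (9/2), and C = -1/4.


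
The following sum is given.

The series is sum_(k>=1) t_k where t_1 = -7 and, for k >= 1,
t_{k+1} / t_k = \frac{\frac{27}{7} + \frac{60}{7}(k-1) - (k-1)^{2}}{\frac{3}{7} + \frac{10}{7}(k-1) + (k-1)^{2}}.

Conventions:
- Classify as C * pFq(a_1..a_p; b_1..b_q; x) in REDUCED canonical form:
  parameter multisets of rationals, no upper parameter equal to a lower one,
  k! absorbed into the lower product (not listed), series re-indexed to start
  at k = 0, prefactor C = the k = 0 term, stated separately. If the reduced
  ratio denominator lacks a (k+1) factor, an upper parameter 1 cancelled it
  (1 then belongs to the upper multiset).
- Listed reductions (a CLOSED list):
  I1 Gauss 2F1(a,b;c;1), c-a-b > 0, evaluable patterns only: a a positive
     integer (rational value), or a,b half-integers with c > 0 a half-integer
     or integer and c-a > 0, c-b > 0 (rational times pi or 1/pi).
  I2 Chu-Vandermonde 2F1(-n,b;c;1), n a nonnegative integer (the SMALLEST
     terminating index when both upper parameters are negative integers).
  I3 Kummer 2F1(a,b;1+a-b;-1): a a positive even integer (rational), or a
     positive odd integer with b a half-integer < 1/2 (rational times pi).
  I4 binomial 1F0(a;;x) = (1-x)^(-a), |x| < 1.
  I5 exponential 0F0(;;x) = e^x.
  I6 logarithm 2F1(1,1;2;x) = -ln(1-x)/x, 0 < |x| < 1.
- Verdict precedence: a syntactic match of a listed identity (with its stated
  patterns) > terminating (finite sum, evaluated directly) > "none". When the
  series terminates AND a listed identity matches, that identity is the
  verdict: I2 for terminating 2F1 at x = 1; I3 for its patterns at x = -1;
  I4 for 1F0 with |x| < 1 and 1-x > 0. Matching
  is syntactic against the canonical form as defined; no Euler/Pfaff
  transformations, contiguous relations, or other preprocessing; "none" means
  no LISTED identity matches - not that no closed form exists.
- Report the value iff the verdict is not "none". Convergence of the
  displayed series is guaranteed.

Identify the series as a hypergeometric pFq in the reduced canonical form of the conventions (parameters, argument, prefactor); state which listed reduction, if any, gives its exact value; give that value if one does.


Prefactor -7, argument -1: 1F0 with upper {-9} over lower {-}. Verdict: terminating (-9 upstairs). 10 nonzero terms in all; added directly. Exact value: -3584.

The tell: t_0 being -7, the parameter 3/7 appears in both the upper and lower lists and cancels.
Consecutive-term ratio: r(k) = -1 * (k-9) / [(k+1)] ; factor over Q: parameters, x = -1, and C = -7.


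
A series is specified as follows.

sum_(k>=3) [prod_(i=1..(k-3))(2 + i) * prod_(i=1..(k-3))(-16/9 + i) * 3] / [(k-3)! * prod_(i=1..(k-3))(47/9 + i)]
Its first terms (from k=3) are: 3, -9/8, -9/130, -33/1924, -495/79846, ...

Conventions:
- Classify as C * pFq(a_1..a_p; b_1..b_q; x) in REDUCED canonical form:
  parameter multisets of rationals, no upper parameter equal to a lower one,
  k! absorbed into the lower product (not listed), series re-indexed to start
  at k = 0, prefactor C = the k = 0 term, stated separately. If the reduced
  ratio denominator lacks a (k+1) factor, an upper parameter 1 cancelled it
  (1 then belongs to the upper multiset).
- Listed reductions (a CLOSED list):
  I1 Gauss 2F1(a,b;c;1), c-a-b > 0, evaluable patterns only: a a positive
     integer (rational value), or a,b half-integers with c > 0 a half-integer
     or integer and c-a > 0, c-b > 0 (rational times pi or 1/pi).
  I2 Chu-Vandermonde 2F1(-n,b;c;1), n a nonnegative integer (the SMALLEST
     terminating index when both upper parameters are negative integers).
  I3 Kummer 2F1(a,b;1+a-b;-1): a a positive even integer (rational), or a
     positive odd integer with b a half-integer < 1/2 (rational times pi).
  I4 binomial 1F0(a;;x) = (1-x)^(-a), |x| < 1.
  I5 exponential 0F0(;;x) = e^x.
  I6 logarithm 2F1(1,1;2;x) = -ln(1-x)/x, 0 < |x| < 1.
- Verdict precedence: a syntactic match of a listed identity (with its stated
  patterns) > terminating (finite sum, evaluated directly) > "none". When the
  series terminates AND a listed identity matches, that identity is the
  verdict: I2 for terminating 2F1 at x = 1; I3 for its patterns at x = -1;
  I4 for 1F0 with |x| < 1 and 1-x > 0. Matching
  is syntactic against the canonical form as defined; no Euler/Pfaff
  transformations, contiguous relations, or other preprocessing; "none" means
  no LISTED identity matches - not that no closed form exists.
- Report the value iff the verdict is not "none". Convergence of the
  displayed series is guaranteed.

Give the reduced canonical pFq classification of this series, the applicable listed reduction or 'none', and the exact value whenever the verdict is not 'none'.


Key step: with t_0 = 3, the lower running product (C = 3) is a rising factorial.
Ratio: r(k) = 1 * (k-7/9) (k+3) / [(k+56/9) (k+1)] - poly over poly, x = 1 from leading terms; C = 3 at k = 0.

The series (x = 1) is 2F1: upper {-7/9, 3}, lower {56/9}, prefactor 3. Verdict at x = 1: the Gauss summation I1 matches (x = 1: the Gamma ratio telescopes since c-a-b = 4 > 0 and a = 3 in Z>0). Hence: 25897/14580.


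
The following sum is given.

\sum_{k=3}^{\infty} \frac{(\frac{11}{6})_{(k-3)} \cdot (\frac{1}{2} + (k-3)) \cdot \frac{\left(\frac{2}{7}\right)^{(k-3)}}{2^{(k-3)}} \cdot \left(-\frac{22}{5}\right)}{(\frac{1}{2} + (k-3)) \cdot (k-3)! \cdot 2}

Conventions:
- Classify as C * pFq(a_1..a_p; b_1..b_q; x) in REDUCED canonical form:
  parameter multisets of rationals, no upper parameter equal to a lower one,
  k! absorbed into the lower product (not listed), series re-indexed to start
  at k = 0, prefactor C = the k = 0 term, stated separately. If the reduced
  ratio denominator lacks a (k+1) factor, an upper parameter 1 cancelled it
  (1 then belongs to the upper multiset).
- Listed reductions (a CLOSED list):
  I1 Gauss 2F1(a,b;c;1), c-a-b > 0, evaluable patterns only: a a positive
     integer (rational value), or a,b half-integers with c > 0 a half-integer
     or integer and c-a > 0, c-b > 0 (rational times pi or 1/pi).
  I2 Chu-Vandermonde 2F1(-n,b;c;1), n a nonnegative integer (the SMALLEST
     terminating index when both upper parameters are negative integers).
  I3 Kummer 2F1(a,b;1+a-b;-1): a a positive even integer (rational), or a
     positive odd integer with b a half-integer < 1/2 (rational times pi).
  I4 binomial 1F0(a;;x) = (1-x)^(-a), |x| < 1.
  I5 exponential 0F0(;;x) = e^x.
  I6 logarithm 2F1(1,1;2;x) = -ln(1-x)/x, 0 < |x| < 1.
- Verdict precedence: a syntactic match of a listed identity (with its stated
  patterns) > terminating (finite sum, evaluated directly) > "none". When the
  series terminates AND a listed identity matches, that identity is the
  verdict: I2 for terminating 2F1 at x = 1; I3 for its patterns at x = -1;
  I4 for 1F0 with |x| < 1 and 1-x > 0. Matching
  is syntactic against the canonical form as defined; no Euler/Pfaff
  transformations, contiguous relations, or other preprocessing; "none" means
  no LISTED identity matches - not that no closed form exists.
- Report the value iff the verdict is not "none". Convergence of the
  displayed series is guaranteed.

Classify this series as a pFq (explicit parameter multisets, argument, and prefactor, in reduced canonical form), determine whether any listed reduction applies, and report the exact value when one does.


Key step: t_0 being -\frac{11}{5}, the constant factors (prefactor -11/5) combine into one prefactor.
Adjacent-term ratio: r(k) = \frac{1}{7} * (k+\frac{11}{6}) / [(k+1)] ; factor over Q: parameters, x = \frac{1}{7}, and C = -\frac{11}{5}.

This is -\frac{11}{5} * 1F0(\frac{11}{6}; -; \frac{1}{7}) in reduced canonical form. Verdict: binomial (I4) applies (the 1F0 binomial series: exponent -11/6, x = \frac{1}{7}). Exact value: \left(-\frac{11}{5}\right) \cdot \left(\frac{6}{7}\right)^{-\frac{11}{6}}.


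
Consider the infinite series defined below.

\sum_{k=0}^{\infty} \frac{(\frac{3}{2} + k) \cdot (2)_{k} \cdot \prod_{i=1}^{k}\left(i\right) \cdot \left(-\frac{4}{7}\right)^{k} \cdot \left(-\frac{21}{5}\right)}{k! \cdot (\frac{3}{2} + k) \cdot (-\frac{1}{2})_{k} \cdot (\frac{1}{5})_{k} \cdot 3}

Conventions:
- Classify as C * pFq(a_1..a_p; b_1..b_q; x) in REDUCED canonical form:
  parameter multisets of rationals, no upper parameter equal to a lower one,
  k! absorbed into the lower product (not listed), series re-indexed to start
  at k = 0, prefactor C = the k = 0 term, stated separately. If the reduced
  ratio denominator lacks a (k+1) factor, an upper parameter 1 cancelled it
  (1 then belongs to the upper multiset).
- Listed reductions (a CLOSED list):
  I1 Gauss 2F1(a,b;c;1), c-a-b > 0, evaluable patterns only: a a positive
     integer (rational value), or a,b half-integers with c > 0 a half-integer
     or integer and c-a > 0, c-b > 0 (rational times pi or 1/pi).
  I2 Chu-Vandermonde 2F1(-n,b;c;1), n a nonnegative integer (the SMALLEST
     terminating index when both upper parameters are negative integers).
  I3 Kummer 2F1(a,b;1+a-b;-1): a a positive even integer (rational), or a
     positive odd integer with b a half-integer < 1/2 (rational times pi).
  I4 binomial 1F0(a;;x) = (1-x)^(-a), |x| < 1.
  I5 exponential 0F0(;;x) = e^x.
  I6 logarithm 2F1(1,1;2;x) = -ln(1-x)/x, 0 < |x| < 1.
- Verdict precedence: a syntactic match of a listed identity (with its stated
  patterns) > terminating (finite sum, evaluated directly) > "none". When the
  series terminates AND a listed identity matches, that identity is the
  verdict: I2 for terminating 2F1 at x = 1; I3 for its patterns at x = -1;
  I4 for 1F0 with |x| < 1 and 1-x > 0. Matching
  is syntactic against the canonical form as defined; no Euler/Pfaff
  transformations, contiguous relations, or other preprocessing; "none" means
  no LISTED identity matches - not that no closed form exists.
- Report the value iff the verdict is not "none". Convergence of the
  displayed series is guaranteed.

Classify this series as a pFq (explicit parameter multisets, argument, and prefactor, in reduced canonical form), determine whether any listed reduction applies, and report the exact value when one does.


x = -\frac{4}{7} here; the reduced form reads 2F2, upper {1, 2}, lower {-\frac{1}{2}, \frac{1}{5}}, C = -\frac{7}{5}. Verdict: none - at argument -\frac{4}{7} the multisets {1, 2} ; {-\frac{1}{2}, \frac{1}{5}} match no listed identity.

Key step: with t_0 = -\frac{7}{5}, the running product (C = -7/5) telescopes to a rising factorial.
Ratio: r(k) = -\frac{4}{7} * (k+1) (k+2) / [(k-\frac{1}{2}) (k+\frac{1}{5}) (k+1)] - rational in k, leading ratio -\frac{4}{7}; with t_0 = -\frac{7}{5}, classification follows.


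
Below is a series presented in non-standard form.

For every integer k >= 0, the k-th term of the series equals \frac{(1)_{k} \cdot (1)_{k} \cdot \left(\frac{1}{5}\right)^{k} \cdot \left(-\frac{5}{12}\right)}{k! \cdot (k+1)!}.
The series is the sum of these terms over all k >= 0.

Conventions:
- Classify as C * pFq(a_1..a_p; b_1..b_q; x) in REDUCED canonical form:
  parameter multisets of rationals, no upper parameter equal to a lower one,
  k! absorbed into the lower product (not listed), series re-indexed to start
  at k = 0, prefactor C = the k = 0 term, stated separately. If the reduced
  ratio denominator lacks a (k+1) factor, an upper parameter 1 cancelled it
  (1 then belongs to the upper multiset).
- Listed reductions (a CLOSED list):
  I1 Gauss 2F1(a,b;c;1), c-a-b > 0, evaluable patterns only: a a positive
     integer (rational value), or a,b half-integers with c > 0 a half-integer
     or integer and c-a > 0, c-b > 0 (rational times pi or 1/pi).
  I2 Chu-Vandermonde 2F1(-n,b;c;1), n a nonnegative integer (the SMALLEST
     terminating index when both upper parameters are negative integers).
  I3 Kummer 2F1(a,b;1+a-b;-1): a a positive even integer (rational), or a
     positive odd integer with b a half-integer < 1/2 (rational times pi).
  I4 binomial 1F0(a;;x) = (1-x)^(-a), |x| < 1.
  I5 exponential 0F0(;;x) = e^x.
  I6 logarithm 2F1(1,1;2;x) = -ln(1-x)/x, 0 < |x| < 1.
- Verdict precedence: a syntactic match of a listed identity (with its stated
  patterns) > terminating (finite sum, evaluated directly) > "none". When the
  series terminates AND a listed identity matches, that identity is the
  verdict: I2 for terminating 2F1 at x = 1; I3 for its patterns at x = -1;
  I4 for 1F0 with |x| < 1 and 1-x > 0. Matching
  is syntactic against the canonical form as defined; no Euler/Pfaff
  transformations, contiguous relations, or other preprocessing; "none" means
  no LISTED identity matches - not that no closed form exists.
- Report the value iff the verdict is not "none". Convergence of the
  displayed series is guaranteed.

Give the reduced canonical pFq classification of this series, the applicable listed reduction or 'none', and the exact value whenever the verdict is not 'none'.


x = \frac{1}{5} here; the reduced form reads 2F1, upper {1, 1}, lower {2}, C = -\frac{5}{12}. Verdict: the I6 logarithm reduction applies (the logarithm: parameters (1,1;2), x = \frac{1}{5}). Sum: \frac{25}{12} \cdot \ln\left(\frac{4}{5}\right).

Structural cue: with t_0 = -\frac{5}{12}, the denominator's factorial ratio (prefactor -5/12) is a lower Pochhammer.
Consecutive-term ratio: r(k) = \frac{1}{5} * (k+1) (k+1) / [(k+2) (k+1)] - poly over poly, x = \frac{1}{5} from leading terms; C = -\frac{5}{12} at k = 0.


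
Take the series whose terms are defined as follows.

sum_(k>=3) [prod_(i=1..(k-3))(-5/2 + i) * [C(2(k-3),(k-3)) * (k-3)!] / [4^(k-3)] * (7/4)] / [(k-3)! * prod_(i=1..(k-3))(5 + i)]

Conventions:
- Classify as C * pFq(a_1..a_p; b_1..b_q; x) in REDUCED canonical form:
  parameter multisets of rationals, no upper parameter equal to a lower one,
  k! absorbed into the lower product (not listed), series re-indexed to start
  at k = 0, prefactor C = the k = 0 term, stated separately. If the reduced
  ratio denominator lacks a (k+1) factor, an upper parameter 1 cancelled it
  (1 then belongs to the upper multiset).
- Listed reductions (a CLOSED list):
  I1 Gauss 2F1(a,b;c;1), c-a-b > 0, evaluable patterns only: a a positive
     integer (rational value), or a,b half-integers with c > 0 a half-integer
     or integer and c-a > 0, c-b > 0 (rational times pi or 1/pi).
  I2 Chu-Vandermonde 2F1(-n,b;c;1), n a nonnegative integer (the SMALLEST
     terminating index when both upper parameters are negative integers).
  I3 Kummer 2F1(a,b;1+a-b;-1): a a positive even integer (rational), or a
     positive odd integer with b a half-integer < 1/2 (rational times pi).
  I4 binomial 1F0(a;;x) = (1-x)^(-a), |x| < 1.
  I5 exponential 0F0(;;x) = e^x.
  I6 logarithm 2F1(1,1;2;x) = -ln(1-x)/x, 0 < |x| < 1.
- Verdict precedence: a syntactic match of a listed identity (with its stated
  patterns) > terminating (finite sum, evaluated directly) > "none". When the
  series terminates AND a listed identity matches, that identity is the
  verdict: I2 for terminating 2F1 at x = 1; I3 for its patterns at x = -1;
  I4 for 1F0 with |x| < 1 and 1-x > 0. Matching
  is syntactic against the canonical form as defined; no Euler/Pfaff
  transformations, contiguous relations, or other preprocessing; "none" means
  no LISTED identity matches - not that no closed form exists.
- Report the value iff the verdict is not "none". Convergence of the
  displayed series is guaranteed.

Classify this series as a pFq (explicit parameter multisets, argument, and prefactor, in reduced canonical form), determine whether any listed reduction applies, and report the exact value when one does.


Key observation: with t_0 = 7/4, C(2k,k) (prefactor 7/4) equals 4^k (1/2)_k / k!.
Term ratio: r(k) = 1 * (k-3/2) (k+1/2) / [(k+6) (k+1)] - poly over poly, x = 1 from leading terms; C = 7/4 at k = 0.

Canonical form: C = 7/4 times 2F1 with upper {-3/2, 1/2}, lower {6}, x = 1. Verdict: the half-integer Gauss pattern (I1) fires (x = 1; upper {-3/2, 1/2} half-integers, c = 6 in the evaluable pattern). Hence: (131072/27027) / pi.


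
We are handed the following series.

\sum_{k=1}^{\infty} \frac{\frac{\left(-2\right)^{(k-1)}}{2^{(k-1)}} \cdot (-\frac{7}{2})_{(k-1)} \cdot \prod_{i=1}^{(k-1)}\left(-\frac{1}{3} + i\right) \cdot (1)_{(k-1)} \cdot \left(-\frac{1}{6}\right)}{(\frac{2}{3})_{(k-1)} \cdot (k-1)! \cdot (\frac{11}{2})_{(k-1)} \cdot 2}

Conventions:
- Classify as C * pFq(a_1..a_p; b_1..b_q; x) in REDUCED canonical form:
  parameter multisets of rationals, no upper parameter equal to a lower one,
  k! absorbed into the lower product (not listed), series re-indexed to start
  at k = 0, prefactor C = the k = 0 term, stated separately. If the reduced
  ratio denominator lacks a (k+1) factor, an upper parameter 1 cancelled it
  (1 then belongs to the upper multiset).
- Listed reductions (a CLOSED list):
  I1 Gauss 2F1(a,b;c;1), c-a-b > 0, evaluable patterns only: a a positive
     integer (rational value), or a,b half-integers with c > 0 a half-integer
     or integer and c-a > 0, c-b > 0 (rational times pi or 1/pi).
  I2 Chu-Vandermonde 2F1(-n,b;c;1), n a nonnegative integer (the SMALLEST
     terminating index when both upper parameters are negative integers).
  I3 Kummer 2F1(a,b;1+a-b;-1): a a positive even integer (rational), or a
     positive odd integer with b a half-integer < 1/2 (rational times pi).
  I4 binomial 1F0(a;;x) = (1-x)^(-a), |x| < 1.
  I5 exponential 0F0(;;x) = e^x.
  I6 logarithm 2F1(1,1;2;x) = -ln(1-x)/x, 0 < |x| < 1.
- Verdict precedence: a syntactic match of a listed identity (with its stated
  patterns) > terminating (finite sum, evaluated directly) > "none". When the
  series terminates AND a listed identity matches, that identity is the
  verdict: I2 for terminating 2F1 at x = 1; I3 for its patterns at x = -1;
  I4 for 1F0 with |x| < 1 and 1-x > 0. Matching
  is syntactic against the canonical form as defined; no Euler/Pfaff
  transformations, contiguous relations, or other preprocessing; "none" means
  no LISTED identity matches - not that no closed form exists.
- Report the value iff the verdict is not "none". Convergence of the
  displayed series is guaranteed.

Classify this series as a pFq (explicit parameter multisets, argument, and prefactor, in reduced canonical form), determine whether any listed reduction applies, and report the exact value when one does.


Prefactor -\frac{1}{12}, argument -1: 2F1 with upper {-\frac{7}{2}, 1} over lower {\frac{11}{2}}. Verdict: the Kummer evaluation I3 applies (x = -1; c = \frac{11}{2} equals 1+a-b for upper {-\frac{7}{2}, 1}: listed pattern). Hence: \left(-\frac{105}{2048}\right) \cdot \pi.

Key observation: x = -1 and the parameter 2/3 appears in both the upper and lower lists and cancels.
Ratio: r(k) = -1 * (k-\frac{7}{2}) (k+1) / [(k+\frac{11}{2}) (k+1)] - poly over poly, x = -1 from leading terms; C = -\frac{1}{12} at k = 0.


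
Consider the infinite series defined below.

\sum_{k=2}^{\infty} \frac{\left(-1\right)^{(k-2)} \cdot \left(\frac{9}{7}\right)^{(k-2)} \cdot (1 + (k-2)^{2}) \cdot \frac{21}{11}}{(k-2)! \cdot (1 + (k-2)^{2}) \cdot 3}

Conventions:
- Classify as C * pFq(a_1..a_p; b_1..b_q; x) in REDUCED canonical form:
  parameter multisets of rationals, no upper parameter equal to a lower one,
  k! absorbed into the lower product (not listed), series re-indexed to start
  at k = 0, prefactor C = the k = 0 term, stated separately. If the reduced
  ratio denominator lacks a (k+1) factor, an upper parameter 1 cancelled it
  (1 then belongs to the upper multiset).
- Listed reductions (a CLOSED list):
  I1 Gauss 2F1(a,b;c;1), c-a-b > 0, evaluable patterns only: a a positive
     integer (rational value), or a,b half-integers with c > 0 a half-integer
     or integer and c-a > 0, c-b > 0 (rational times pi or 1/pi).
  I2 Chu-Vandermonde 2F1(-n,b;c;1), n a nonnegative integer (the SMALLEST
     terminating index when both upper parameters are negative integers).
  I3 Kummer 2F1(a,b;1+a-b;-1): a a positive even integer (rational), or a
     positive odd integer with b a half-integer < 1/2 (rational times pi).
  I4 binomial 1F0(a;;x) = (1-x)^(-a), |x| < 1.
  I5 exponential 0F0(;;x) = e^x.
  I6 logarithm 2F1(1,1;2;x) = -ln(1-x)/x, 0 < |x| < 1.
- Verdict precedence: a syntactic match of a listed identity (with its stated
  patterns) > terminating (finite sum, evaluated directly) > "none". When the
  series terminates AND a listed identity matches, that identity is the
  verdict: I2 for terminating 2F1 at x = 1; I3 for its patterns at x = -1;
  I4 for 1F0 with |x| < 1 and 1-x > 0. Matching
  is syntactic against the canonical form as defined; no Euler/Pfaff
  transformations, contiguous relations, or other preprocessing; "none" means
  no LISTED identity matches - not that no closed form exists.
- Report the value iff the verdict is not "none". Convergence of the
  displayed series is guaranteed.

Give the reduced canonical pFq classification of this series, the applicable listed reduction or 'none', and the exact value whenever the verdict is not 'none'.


At argument -\frac{9}{7}: a 0F0 with upper {-}, lower {-}, scaled by C = \frac{7}{11}. Verdict at x = -\frac{9}{7}: the I5 exponential reduction matches (the 0F0 exponential series at x = -\frac{9}{7}). Exact value: \frac{7}{11} \cdot e^{-\frac{9}{7}}.

Key step: t_0 being \frac{7}{11}, the (-1)^k factor (C = 7/11) folds into the argument's sign.
Ratio: r(k) = -\frac{9}{7} * 1 / [(k+1)] - rational in k. x = -\frac{9}{7}; t_0 = \frac{7}{11}; negate the roots.


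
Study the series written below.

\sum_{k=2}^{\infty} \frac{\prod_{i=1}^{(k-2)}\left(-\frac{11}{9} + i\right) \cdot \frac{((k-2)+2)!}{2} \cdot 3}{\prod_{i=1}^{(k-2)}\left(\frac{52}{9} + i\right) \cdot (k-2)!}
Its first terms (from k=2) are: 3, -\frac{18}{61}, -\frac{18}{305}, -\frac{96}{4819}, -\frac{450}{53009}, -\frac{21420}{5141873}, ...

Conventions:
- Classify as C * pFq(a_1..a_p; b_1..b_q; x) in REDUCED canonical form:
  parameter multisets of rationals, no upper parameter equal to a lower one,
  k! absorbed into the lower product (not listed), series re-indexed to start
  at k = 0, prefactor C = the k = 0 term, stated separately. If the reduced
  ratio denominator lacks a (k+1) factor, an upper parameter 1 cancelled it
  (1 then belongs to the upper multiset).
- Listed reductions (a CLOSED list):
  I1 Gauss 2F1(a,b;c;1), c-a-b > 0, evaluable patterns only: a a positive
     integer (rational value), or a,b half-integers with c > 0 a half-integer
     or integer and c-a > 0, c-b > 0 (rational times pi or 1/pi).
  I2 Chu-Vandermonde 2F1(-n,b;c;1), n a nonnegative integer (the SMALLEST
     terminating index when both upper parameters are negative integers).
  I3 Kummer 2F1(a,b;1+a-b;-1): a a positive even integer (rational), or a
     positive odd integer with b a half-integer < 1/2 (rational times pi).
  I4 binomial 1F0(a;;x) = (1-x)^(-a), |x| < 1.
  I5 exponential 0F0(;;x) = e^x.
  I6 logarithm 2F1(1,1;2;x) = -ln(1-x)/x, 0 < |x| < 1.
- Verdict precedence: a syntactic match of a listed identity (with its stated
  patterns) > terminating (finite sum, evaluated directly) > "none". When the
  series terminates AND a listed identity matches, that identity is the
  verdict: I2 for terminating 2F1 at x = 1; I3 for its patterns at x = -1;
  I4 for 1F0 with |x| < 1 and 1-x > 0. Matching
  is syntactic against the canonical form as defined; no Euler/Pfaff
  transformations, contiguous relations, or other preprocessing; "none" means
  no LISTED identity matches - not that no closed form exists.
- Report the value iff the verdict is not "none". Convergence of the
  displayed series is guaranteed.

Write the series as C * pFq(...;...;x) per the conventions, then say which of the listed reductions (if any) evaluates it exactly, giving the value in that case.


Canonical form: C = 3 times 2F1 with upper {-\frac{2}{9}, 3}, lower {\frac{61}{9}}, x = 1. Verdict at x = 1: Gauss (I1, integer-parameter pattern) matches (x = 1: the Gamma ratio telescopes since c-a-b = 4 > 0 and a = 3 in Z>0). Hence: \frac{9503}{3645}.

Key observation: from the first term 3: the running product (C = 3) telescopes to a rising factorial.
Adjacent-term ratio: r(k) = 1 * (k-\frac{2}{9}) (k+3) / [(k+\frac{61}{9}) (k+1)] - poly over poly, x = 1 from leading terms; C = 3 at k = 0.


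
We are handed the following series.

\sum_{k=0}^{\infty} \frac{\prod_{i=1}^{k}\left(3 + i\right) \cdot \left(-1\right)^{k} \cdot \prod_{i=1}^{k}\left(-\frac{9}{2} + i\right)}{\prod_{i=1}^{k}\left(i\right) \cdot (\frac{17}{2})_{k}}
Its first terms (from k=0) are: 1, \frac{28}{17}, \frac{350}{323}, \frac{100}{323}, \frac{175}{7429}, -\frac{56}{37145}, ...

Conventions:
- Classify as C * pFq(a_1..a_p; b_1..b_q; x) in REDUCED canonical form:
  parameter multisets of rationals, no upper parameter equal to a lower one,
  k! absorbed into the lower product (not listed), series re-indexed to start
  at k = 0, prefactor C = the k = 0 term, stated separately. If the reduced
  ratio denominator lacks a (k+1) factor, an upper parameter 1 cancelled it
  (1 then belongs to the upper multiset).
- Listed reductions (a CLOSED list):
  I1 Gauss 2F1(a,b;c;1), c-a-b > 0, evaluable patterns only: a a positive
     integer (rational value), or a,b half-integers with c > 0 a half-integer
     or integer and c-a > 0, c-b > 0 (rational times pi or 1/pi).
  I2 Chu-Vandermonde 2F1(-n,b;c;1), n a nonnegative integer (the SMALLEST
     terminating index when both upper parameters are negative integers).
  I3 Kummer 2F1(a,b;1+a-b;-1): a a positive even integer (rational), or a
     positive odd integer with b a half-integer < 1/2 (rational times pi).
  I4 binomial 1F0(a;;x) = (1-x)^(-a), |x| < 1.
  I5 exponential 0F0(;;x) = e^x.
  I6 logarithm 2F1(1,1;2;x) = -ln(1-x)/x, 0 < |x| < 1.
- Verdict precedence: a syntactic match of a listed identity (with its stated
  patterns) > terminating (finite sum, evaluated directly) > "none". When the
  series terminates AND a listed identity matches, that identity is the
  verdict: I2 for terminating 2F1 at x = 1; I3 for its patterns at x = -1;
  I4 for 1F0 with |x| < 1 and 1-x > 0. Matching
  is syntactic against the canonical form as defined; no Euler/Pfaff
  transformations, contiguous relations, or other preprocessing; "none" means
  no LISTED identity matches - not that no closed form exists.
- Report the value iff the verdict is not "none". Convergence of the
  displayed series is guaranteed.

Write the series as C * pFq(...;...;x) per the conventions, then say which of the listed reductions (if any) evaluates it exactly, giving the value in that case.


Canonical form: C = 1 times 2F1 with upper {-\frac{7}{2}, 4}, lower {\frac{17}{2}}, x = -1. Verdict: this is the Kummer evaluation I3 (x = -1; c = \frac{17}{2} equals 1+a-b for upper {-\frac{7}{2}, 4}: listed pattern). Exact value: \frac{65}{16}.

Key step: from the first term 1: the running product (C = 1, x = -1) telescopes to a rising factorial.
Term ratio: r(k) = -1 * (k-\frac{7}{2}) (k+4) / [(k+\frac{17}{2}) (k+1)] - rational in k. x = -1; t_0 = 1; negate the roots.


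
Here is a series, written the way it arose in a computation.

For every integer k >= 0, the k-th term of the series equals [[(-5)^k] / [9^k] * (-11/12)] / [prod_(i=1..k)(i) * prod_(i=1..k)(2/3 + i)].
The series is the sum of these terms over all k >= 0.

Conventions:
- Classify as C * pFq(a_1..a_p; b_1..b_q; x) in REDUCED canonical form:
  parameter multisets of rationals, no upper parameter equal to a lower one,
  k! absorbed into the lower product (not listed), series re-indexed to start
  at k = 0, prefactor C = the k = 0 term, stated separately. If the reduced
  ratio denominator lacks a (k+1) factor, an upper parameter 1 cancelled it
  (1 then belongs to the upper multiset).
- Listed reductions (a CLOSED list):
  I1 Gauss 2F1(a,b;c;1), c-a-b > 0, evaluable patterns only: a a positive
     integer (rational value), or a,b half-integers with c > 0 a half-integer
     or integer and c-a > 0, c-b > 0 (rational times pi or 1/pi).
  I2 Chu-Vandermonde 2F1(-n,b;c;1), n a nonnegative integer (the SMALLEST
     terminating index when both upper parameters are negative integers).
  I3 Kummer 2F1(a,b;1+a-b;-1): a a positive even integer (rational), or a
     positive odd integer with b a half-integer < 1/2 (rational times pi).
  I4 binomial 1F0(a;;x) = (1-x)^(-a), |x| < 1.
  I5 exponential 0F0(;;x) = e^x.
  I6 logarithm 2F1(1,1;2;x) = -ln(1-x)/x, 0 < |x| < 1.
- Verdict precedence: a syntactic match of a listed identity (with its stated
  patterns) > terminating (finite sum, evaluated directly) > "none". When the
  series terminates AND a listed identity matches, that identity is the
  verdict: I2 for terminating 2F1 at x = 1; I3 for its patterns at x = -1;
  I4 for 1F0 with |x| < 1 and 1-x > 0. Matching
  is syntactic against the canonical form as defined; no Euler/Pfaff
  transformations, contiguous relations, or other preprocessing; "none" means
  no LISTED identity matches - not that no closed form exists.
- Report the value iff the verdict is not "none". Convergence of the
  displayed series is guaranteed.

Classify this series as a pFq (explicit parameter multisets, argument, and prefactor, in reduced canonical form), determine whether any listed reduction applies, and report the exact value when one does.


Reduced: x = -5/9, 0F1, upper = {-}, lower = {5/3}, C = -11/12. Verdict: none. A 0F1 with upper {-} fits none of I1-I6 at x = -5/9; the sum runs forever.

Structural cue: with t_0 = -11/12, the lower running product (C = -11/12) is a rising factorial.
Step ratio: r(k) = (-5/9) * 1 / [(k+5/3) (k+1)] - rational; roots negated = parameters, x = (-5/9), C = -11/12.
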